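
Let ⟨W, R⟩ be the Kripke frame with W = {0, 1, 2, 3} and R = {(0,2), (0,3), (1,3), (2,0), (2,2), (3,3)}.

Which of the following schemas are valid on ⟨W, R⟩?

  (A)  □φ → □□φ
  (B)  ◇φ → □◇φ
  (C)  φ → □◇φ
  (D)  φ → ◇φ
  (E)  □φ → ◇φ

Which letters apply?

R is not reflexive: not 0 R 0.
R is not symmetric: 0 R 3 but not 3 R 0.
R is not transitive: 0 R 2 and 2 R 0 but not 0 R 0.
R is not euclidean: 0 R 2 and 0 R 3 but not 2 R 3.
R is serial: every world has an R-successor.
(A) □φ → □□φ is axiom 4, which corresponds to transitivity. R is not transitive — not valid.
(B) ◇φ → □◇φ is axiom 5; it is valid on a frame exactly when R is euclidean. R is not euclidean, so not valid.
(C) axiom B: valid iff R is symmetric. R is not symmetric — not valid.
(D) φ → ◇φ (the dual of axiom T) characterises the reflexive frames. R is not reflexive — not valid.
(E) □φ → ◇φ is axiom D; it is valid on a frame exactly when R is serial. R is serial, so valid.

E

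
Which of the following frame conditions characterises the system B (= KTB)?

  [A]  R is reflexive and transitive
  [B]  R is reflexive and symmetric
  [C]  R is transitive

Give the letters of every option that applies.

B

(A) this class determines S4, not B (= KTB).
(B) B (= KTB) is sound and complete for exactly this class.
(C) this class determines K4, not B (= KTB).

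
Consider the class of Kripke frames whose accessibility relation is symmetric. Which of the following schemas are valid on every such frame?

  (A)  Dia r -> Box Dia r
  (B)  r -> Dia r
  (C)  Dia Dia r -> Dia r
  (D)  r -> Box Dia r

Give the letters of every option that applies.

D

(A) Dia r -> Box Dia r is axiom 5; it is valid on a frame exactly when R is euclidean. Such an R need not be euclidean, so not valid.
(B) r -> Dia r is the dual of axiom T, which corresponds to reflexivity. Such an R need not be reflexive — not valid.
(C) Dia Dia r -> Dia r (the dual of axiom 4) characterises the transitive frames. Such an R need not be transitive — not valid.
(D) r -> Box Dia r is axiom B; it is valid on a frame exactly when R is symmetric. Every such R is symmetric, so valid.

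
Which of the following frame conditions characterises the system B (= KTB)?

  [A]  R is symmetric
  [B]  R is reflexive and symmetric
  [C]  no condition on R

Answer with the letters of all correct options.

(A) this class determines KB, not B (= KTB).
(B) B (= KTB) is sound and complete for exactly this class.
(C) this class determines K, not B (= KTB).

B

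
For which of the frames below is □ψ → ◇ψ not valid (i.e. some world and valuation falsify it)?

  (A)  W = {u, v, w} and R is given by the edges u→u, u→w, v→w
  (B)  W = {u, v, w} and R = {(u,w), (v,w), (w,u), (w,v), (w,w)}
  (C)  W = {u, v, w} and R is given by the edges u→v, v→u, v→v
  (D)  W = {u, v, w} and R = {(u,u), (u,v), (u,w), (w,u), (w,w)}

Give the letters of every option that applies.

A, C, D

The schema □ψ → ◇ψ is axiom D; it is valid on a frame iff R is serial.
(A) R is not serial (w has no R-successor), so the schema fails here.
(B) R is serial (every world has an R-successor), so the schema is valid here.
(C) R is not serial (w has no R-successor), so the schema fails here.
(D) R is not serial (v has no R-successor), so the schema fails here.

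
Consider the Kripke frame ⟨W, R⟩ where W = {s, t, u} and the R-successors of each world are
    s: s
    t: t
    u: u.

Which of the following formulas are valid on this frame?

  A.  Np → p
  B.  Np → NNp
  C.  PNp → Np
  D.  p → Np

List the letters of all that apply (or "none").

A, B, C, D

R is reflexive: each world relates to itself.
R is transitive: R is closed under composition.
R is euclidean: any two R-successors of the same world are R-related.
R is a subset of the identity: every R-edge is a self-loop.
(A) Np → p is axiom T; it is valid on a frame exactly when R is reflexive. R is reflexive, so valid.
(B) Np → NNp is axiom 4, which corresponds to transitivity. R is transitive — valid.
(C) PNp → Np (the dual of axiom 5) characterises the euclidean frames. R is euclidean — valid.
(D) p → Np (equivalent to ◇p→p) corresponds to R being a subset of the identity. Here R ⊆ identity, so valid.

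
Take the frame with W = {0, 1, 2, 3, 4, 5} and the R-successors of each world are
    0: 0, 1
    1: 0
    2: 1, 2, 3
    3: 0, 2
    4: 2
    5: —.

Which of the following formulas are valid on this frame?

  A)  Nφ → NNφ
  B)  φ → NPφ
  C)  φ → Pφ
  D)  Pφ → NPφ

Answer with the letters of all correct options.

none

R is not reflexive: not 1 R 1.
R is not symmetric: 2 R 1 but not 1 R 2.
R is not transitive: 1 R 0 and 0 R 1 but not 1 R 1.
R is not euclidean: 2 R 1 and 2 R 2 but not 1 R 2.
(A) Nφ → NNφ is axiom 4, which corresponds to transitivity. R is not transitive — not valid.
(B) φ → NPφ (axiom B) characterises the symmetric frames. R is not symmetric — not valid.
(C) φ → Pφ is the dual of axiom T; it is valid on a frame exactly when R is reflexive. R is not reflexive, so not valid.
(D) Pφ → NPφ (axiom 5) characterises the euclidean frames. R is not euclidean — not valid.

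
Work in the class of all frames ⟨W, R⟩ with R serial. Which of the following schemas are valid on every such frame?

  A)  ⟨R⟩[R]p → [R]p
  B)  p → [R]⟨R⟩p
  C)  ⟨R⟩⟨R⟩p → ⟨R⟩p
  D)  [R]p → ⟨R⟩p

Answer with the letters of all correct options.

(A) the dual of axiom 5: valid iff R is euclidean. Such an R need not be euclidean — not valid.
(B) axiom B: valid iff R is symmetric. Such an R need not be symmetric — not valid.
(C) ⟨R⟩⟨R⟩p → ⟨R⟩p is the dual of axiom 4, which corresponds to transitivity. Such an R need not be transitive — not valid.
(D) axiom D: valid iff R is serial. Every such R is serial — valid.

D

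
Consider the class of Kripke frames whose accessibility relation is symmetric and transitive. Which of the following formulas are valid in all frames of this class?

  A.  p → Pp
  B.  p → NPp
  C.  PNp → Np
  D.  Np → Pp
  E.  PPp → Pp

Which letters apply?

A symmetric transitive relation is euclidean (uRv and uRw give vRu by symmetry, then vRw by transitivity).
(A) the dual of axiom T: valid iff R is reflexive. Such an R need not be reflexive — not valid.
(B) p → NPp (axiom B) characterises the symmetric frames. Every such R is symmetric — valid.
(C) PNp → Np is the dual of axiom 5, which corresponds to the euclidean property. Every such R is euclidean — valid.
(D) Np → Pp is axiom D, which corresponds to seriality. Such an R need not be serial — not valid.
(E) PPp → Pp is the dual of axiom 4; it is valid on a frame exactly when R is transitive. Every such R is transitive, so valid.

B, C, E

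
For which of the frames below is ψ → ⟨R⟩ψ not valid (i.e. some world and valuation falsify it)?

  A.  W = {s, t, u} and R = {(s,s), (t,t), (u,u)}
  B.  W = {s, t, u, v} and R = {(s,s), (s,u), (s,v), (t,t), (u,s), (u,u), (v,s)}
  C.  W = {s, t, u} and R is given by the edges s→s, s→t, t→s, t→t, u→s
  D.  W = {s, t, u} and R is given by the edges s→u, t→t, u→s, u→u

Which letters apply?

The schema ψ → ⟨R⟩ψ is the dual of axiom T; it is valid on a frame iff R is reflexive.
(A) R is reflexive (each world relates to itself), so the schema is valid here.
(B) R is not reflexive (not v R v), so the schema fails here.
(C) R is not reflexive (not u R u), so the schema fails here.
(D) R is not reflexive (not s R s), so the schema fails here.

B, C, D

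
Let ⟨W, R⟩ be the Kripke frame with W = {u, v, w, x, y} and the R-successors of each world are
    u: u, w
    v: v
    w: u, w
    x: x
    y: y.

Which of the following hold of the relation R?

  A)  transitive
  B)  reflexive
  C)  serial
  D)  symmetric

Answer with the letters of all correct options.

(A) transitive: R is closed under composition.
(B) reflexive: each world relates to itself.
(C) serial: every world has an R-successor.
(D) symmetric: every R-edge is matched by its reverse.

A, B, C, D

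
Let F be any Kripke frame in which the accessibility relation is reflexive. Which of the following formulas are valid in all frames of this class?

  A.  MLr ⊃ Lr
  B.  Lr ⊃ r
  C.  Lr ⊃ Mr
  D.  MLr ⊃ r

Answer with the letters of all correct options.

B, C

A reflexive relation is serial.
(A) MLr ⊃ Lr (the dual of axiom 5) characterises the euclidean frames. Such an R need not be euclidean — not valid.
(B) Lr ⊃ r (axiom T) characterises the reflexive frames. Every such R is reflexive — valid.
(C) axiom D: valid iff R is serial. Every such R is serial — valid.
(D) MLr ⊃ r is the dual of axiom B, which corresponds to symmetry. Such an R need not be symmetric — not valid.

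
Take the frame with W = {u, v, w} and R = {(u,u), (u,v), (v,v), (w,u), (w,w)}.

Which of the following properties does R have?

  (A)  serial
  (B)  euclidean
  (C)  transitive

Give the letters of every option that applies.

A

(A) serial: every world has an R-successor.
(B) not euclidean: u R v and u R u but not v R u.
(C) not transitive: w R u and u R v but not w R v.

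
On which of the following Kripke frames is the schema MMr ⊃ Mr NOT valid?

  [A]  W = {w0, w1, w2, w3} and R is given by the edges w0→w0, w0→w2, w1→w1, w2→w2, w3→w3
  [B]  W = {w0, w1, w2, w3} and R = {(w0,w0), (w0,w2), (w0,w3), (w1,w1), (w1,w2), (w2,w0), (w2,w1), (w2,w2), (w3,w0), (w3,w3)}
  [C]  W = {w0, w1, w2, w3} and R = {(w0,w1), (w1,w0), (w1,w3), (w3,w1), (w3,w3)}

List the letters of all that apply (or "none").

The schema MMr ⊃ Mr is the dual of axiom 4; it is valid on a frame iff R is transitive.
(A) R is transitive (R is closed under composition), so the schema is valid here.
(B) R is not transitive (w0 R w2 and w2 R w1 but not w0 R w1), so the schema fails here.
(C) R is not transitive (w0 R w1 and w1 R w0 but not w0 R w0), so the schema fails here.

B, C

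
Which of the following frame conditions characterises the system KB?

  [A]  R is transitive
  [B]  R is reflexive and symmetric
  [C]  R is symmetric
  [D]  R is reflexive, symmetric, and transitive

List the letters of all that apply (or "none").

(A) this class determines K4, not KB.
(B) this class determines B (= KTB), not KB.
(C) KB is sound and complete for exactly this class.
(D) this class determines S5, not KB.

C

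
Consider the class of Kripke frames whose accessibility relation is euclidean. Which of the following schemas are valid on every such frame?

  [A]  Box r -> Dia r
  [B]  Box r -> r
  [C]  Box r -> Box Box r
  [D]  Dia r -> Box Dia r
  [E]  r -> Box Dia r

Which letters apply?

D

(A) Box r -> Dia r is axiom D; it is valid on a frame exactly when R is serial. Such an R need not be serial, so not valid.
(B) Box r -> r (axiom T) characterises the reflexive frames. Such an R need not be reflexive — not valid.
(C) Box r -> Box Box r (axiom 4) characterises the transitive frames. Such an R need not be transitive — not valid.
(D) Dia r -> Box Dia r is axiom 5, which corresponds to the euclidean property. Every such R is euclidean — valid.
(E) axiom B: valid iff R is symmetric. Such an R need not be symmetric — not valid.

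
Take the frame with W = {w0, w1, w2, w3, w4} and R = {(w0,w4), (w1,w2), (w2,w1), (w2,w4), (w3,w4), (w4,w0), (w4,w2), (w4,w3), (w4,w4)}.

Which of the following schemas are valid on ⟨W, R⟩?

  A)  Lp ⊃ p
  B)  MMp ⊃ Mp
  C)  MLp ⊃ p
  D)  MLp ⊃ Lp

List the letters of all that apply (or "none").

C

R is not reflexive: not w0 R w0.
R is symmetric: every R-edge is matched by its reverse.
R is not transitive: w0 R w4 and w4 R w0 but not w0 R w0.
R is not euclidean: w2 R w1 and w2 R w4 but not w1 R w4.
(A) Lp ⊃ p (axiom T) characterises the reflexive frames. R is not reflexive — not valid.
(B) MMp ⊃ Mp is the dual of axiom 4; it is valid on a frame exactly when R is transitive. R is not transitive, so not valid.
(C) MLp ⊃ p (the dual of axiom B) characterises the symmetric frames. R is symmetric — valid.
(D) MLp ⊃ Lp is the dual of axiom 5; it is valid on a frame exactly when R is euclidean. R is not euclidean, so not valid.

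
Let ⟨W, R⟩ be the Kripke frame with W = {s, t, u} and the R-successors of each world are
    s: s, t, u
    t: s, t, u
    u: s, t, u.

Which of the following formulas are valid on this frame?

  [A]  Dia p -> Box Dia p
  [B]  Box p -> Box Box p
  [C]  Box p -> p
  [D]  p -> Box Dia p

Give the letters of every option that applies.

A, B, C, D

R is reflexive: each world relates to itself.
R is symmetric: every R-edge is matched by its reverse.
R is transitive: R is closed under composition.
R is euclidean: any two R-successors of the same world are R-related.
(A) Dia p -> Box Dia p is axiom 5; it is valid on a frame exactly when R is euclidean. R is euclidean, so valid.
(B) Box p -> Box Box p is axiom 4, which corresponds to transitivity. R is transitive — valid.
(C) axiom T: valid iff R is reflexive. R is reflexive — valid.
(D) p -> Box Dia p is axiom B, which corresponds to symmetry. R is symmetric — valid.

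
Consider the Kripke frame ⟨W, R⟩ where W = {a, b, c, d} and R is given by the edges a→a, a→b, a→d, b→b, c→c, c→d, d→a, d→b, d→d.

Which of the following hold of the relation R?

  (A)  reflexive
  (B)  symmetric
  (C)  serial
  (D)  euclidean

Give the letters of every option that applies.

(A) reflexive: each world relates to itself.
(B) not symmetric: a R b but not b R a.
(C) serial: every world has an R-successor.
(D) not euclidean: a R b and a R a but not b R a.

A, C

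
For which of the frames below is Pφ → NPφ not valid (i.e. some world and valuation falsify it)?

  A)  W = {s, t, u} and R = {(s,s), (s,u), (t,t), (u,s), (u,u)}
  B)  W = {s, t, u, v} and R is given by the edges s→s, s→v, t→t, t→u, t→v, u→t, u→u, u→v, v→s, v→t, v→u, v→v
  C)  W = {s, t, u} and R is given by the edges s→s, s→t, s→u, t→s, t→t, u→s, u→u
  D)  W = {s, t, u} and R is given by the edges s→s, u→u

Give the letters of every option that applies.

B, C

The schema Pφ → NPφ is axiom 5; it is valid on a frame iff R is euclidean.
(A) R is euclidean (any two R-successors of the same world are R-related), so the schema is valid here.
(B) R is not euclidean (v R s and v R t but not s R t), so the schema fails here.
(C) R is not euclidean (s R t and s R u but not t R u), so the schema fails here.
(D) R is euclidean (any two R-successors of the same world are R-related), so the schema is valid here.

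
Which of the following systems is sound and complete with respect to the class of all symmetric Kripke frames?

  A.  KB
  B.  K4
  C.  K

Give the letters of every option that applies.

(A) KB is determined by exactly this class.
(B) K4 is determined by the class of transitive frames.
(C) K is determined by the class of arbitrary frames.

A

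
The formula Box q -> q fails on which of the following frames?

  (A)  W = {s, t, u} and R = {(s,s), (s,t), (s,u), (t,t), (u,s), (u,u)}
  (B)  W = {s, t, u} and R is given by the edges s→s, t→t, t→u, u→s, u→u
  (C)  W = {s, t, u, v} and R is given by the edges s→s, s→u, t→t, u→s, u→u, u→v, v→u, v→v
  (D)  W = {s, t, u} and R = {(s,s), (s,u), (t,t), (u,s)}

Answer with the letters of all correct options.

The schema Box q -> q is axiom T; it is valid on a frame iff R is reflexive.
(A) R is reflexive (each world relates to itself), so the schema is valid here.
(B) R is reflexive (each world relates to itself), so the schema is valid here.
(C) R is reflexive (each world relates to itself), so the schema is valid here.
(D) R is not reflexive (not u R u), so the schema fails here.

D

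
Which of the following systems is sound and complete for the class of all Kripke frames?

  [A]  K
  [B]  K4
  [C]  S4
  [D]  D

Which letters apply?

(A) K is determined by exactly this class.
(B) K4 is determined by the class of transitive frames.
(C) S4 is determined by the class of reflexive and transitive frames.
(D) D is determined by the class of serial frames.

A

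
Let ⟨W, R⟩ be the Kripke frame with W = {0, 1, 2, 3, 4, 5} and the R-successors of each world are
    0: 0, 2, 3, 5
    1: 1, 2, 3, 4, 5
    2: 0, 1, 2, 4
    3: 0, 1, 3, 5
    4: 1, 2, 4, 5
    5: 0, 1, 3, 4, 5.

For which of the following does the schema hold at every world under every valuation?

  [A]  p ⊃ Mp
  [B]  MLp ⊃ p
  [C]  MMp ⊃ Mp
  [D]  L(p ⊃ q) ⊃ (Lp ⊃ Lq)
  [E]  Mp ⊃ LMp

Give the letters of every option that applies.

A, B, D

R is reflexive: each world relates to itself.
R is symmetric: every R-edge is matched by its reverse.
R is not transitive: 0 R 2 and 2 R 1 but not 0 R 1.
R is not euclidean: 0 R 2 and 0 R 3 but not 2 R 3.
(A) p ⊃ Mp is the dual of axiom T; it is valid on a frame exactly when R is reflexive. R is reflexive, so valid.
(B) the dual of axiom B: valid iff R is symmetric. R is symmetric — valid.
(C) the dual of axiom 4: valid iff R is transitive. R is not transitive — not valid.
(D) this is just K, valid on every normal frame.
(E) Mp ⊃ LMp (axiom 5) characterises the euclidean frames. R is not euclidean — not valid.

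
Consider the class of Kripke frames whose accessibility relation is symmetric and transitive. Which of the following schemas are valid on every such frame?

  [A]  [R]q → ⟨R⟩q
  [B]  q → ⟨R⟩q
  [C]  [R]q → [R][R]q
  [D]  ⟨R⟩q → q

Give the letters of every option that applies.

A symmetric transitive relation is euclidean (uRv and uRw give vRu by symmetry, then vRw by transitivity).
(A) [R]q → ⟨R⟩q (axiom D) characterises the serial frames. Such an R need not be serial — not valid.
(B) q → ⟨R⟩q (the dual of axiom T) characterises the reflexive frames. Such an R need not be reflexive — not valid.
(C) axiom 4: valid iff R is transitive. Every such R is transitive — valid.
(D) ⟨R⟩q → q is valid only on frames where every R-edge is a self-loop. Such an R need not be a subset of the identity — not valid.

C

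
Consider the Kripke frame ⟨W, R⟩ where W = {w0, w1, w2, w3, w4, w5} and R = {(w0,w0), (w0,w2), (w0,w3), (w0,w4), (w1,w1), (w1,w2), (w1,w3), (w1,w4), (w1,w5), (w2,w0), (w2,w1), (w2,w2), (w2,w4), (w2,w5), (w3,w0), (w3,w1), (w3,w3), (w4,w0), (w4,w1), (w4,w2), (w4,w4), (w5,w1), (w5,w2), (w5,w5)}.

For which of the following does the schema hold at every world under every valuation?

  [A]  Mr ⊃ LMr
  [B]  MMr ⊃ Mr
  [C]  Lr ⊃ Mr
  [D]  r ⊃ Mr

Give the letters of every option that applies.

R is reflexive: each world relates to itself.
R is not transitive: w0 R w2 and w2 R w1 but not w0 R w1.
R is not euclidean: w0 R w2 and w0 R w3 but not w2 R w3.
R is serial: every world has an R-successor.
(A) Mr ⊃ LMr (axiom 5) characterises the euclidean frames. R is not euclidean — not valid.
(B) MMr ⊃ Mr is the dual of axiom 4, which corresponds to transitivity. R is not transitive — not valid.
(C) axiom D: valid iff R is serial. R is serial — valid.
(D) the dual of axiom T: valid iff R is reflexive. R is reflexive — valid.

C, D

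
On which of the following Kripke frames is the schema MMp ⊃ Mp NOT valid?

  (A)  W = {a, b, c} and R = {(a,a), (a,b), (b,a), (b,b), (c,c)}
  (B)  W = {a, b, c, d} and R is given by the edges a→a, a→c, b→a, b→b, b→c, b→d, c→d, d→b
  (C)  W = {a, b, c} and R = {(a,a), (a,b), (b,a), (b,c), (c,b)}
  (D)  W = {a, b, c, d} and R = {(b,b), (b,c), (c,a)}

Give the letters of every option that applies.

B, C, D

The schema MMp ⊃ Mp is the dual of axiom 4; it is valid on a frame iff R is transitive.
(A) R is transitive (R is closed under composition), so the schema is valid here.
(B) R is not transitive (a R c and c R d but not a R d), so the schema fails here.
(C) R is not transitive (a R b and b R c but not a R c), so the schema fails here.
(D) R is not transitive (b R c and c R a but not b R a), so the schema fails here.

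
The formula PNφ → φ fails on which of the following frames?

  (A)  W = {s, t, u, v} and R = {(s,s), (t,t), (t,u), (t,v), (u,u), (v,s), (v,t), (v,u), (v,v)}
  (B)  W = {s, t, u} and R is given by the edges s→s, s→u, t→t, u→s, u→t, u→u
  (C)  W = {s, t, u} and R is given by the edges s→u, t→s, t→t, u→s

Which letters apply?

A, B, C

The schema PNφ → φ is the dual of axiom B; it is valid on a frame iff R is symmetric.
(A) R is not symmetric (t R u but not u R t), so the schema fails here.
(B) R is not symmetric (u R t but not t R u), so the schema fails here.
(C) R is not symmetric (t R s but not s R t), so the schema fails here.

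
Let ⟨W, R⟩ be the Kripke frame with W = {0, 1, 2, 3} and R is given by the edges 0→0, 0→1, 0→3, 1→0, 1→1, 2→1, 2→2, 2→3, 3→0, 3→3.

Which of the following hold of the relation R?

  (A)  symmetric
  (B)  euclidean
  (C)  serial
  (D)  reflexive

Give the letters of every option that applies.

C, D

(A) not symmetric: 2 R 1 but not 1 R 2.
(B) not euclidean: 0 R 1 and 0 R 3 but not 1 R 3.
(C) serial: every world has an R-successor.
(D) reflexive: each world relates to itself.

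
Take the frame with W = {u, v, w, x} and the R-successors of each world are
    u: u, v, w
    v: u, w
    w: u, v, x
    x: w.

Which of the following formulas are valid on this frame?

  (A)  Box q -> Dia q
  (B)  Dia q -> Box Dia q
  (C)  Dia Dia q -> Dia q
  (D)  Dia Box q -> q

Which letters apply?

R is symmetric: every R-edge is matched by its reverse.
R is not transitive: u R w and w R x but not u R x.
R is not euclidean: w R u and w R x but not u R x.
R is serial: every world has an R-successor.
(A) Box q -> Dia q is axiom D, which corresponds to seriality. R is serial — valid.
(B) Dia q -> Box Dia q is axiom 5; it is valid on a frame exactly when R is euclidean. R is not euclidean, so not valid.
(C) Dia Dia q -> Dia q is the dual of axiom 4; it is valid on a frame exactly when R is transitive. R is not transitive, so not valid.
(D) Dia Box q -> q (the dual of axiom B) characterises the symmetric frames. R is symmetric — valid.

A, D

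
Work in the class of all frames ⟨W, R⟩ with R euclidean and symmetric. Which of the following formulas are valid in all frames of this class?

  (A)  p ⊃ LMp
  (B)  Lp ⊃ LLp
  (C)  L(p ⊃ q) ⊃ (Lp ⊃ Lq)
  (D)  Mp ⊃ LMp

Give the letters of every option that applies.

A symmetric euclidean relation is transitive (uRv and vRw give vRu by symmetry, then uRw by the euclidean condition, applied at v).
(A) p ⊃ LMp is axiom B; it is valid on a frame exactly when R is symmetric. Every such R is symmetric, so valid.
(B) axiom 4: valid iff R is transitive. Every such R is transitive — valid.
(C) L(p ⊃ q) ⊃ (Lp ⊃ Lq) is the K axiom; it holds on all frames — valid.
(D) axiom 5: valid iff R is euclidean. Every such R is euclidean — valid.

A, B, C, D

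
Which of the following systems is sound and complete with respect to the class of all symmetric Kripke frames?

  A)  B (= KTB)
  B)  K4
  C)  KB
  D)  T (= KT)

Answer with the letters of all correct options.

(A) B (= KTB) is determined by the class of reflexive and symmetric frames.
(B) K4 is determined by the class of transitive frames.
(C) KB is determined by exactly this class.
(D) T (= KT) is determined by the class of reflexive frames.

C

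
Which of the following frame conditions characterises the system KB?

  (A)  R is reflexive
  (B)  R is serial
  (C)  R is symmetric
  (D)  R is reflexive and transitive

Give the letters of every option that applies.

(A) this class determines T (= KT), not KB.
(B) this class determines D, not KB.
(C) KB is sound and complete for exactly this class.
(D) this class determines S4, not KB.

C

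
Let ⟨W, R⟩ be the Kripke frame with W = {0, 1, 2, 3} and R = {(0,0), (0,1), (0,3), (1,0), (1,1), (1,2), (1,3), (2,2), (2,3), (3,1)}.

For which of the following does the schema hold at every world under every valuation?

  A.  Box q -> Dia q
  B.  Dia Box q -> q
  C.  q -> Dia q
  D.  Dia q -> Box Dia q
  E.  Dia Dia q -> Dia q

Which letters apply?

R is not reflexive: not 3 R 3.
R is not symmetric: 0 R 3 but not 3 R 0.
R is not transitive: 0 R 1 and 1 R 2 but not 0 R 2.
R is not euclidean: 0 R 3 and 0 R 0 but not 3 R 0.
R is serial: every world has an R-successor.
(A) Box q -> Dia q (axiom D) characterises the serial frames. R is serial — valid.
(B) Dia Box q -> q (the dual of axiom B) characterises the symmetric frames. R is not symmetric — not valid.
(C) q -> Dia q (the dual of axiom T) characterises the reflexive frames. R is not reflexive — not valid.
(D) axiom 5: valid iff R is euclidean. R is not euclidean — not valid.
(E) Dia Dia q -> Dia q (the dual of axiom 4) characterises the transitive frames. R is not transitive — not valid.

A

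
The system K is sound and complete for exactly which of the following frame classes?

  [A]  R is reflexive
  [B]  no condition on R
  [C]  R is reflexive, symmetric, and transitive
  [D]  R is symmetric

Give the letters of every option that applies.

B

(A) this class determines T (= KT), not K.
(B) K is sound and complete for exactly this class.
(C) this class determines S5, not K.
(D) this class determines KB, not K.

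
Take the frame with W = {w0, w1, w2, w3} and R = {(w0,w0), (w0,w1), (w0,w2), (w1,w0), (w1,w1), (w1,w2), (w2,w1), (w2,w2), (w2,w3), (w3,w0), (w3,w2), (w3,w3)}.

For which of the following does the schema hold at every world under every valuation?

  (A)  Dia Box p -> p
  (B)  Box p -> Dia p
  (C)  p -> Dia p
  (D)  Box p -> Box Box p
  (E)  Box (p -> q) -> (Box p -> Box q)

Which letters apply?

B, C, E

R is reflexive: each world relates to itself.
R is not symmetric: w0 R w2 but not w2 R w0.
R is not transitive: w0 R w2 and w2 R w3 but not w0 R w3.
R is serial: every world has an R-successor.
(A) the dual of axiom B: valid iff R is symmetric. R is not symmetric — not valid.
(B) axiom D: valid iff R is serial. R is serial — valid.
(C) p -> Dia p is the dual of axiom T, which corresponds to reflexivity. R is reflexive — valid.
(D) Box p -> Box Box p (axiom 4) characterises the transitive frames. R is not transitive — not valid.
(E) Box (p -> q) -> (Box p -> Box q) is axiom K, valid on every Kripke frame — valid.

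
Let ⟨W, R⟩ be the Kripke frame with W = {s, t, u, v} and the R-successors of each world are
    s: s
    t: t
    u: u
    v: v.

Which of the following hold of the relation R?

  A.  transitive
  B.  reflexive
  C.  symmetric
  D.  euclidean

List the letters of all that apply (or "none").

A, B, C, D

(A) transitive: R is closed under composition.
(B) reflexive: each world relates to itself.
(C) symmetric: every R-edge is matched by its reverse.
(D) euclidean: any two R-successors of the same world are R-related.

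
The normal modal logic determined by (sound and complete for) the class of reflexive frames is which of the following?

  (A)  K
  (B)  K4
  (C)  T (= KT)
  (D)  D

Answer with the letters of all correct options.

C

(A) K is determined by the class of arbitrary frames.
(B) K4 is determined by the class of transitive frames.
(C) T (= KT) is determined by exactly this class.
(D) D is determined by the class of serial frames.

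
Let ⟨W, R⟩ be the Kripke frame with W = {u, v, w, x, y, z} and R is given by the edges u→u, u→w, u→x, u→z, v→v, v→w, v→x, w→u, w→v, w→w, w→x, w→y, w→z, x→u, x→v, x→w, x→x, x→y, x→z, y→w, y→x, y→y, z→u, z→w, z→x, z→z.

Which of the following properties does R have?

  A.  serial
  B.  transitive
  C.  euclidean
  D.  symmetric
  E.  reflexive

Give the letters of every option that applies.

A, D, E

(A) serial: every world has an R-successor.
(B) not transitive: u R w and w R v but not u R v.
(C) not euclidean: w R u and w R v but not u R v.
(D) symmetric: every R-edge is matched by its reverse.
(E) reflexive: each world relates to itself.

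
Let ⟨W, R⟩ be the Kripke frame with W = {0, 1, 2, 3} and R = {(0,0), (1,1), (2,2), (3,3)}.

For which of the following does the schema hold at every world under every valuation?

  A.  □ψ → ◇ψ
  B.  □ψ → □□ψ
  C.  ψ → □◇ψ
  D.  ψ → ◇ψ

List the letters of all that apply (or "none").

A, B, C, D

R is reflexive: each world relates to itself.
R is symmetric: every R-edge is matched by its reverse.
R is transitive: R is closed under composition.
R is serial: every world has an R-successor.
(A) □ψ → ◇ψ (axiom D) characterises the serial frames. R is serial — valid.
(B) □ψ → □□ψ is axiom 4; it is valid on a frame exactly when R is transitive. R is transitive, so valid.
(C) axiom B: valid iff R is symmetric. R is symmetric — valid.
(D) ψ → ◇ψ is the dual of axiom T, which corresponds to reflexivity. R is reflexive — valid.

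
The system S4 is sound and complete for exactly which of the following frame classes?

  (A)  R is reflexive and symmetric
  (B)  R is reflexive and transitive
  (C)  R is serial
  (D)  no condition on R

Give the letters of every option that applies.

B

(A) this class determines B (= KTB), not S4.
(B) S4 is sound and complete for exactly this class.
(C) this class determines D, not S4.
(D) this class determines K, not S4.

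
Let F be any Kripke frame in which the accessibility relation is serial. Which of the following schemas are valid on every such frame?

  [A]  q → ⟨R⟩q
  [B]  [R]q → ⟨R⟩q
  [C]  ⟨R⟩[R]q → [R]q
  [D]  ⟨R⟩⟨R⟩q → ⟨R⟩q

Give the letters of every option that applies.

B

(A) the dual of axiom T: valid iff R is reflexive. Such an R need not be reflexive — not valid.
(B) [R]q → ⟨R⟩q is axiom D; it is valid on a frame exactly when R is serial. Every such R is serial, so valid.
(C) ⟨R⟩[R]q → [R]q (the dual of axiom 5) characterises the euclidean frames. Such an R need not be euclidean — not valid.
(D) ⟨R⟩⟨R⟩q → ⟨R⟩q (the dual of axiom 4) characterises the transitive frames. Such an R need not be transitive — not valid.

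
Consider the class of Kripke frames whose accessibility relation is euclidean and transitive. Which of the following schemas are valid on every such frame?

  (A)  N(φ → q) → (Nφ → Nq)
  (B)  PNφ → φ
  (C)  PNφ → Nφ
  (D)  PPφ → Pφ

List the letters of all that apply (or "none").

(A) this is just K, valid on every normal frame.
(B) PNφ → φ (the dual of axiom B) characterises the symmetric frames. Such an R need not be symmetric — not valid.
(C) PNφ → Nφ is the dual of axiom 5; it is valid on a frame exactly when R is euclidean. Every such R is euclidean, so valid.
(D) PPφ → Pφ (the dual of axiom 4) characterises the transitive frames. Every such R is transitive — valid.

A, C, D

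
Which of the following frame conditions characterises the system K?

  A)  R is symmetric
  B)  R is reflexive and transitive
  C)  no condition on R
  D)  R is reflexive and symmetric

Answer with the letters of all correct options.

(A) this class determines KB, not K.
(B) this class determines S4, not K.
(C) K is sound and complete for exactly this class.
(D) this class determines B (= KTB), not K.

C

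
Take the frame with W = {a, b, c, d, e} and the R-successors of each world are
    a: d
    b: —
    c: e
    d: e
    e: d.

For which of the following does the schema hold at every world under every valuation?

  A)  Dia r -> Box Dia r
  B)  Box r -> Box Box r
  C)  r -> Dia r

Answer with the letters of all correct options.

R is not reflexive: not a R a.
R is not transitive: a R d and d R e but not a R e.
R is not euclidean: a R d and a R d but not d R d.
(A) Dia r -> Box Dia r is axiom 5; it is valid on a frame exactly when R is euclidean. R is not euclidean, so not valid.
(B) Box r -> Box Box r is axiom 4; it is valid on a frame exactly when R is transitive. R is not transitive, so not valid.
(C) r -> Dia r is the dual of axiom T; it is valid on a frame exactly when R is reflexive. R is not reflexive, so not valid.

none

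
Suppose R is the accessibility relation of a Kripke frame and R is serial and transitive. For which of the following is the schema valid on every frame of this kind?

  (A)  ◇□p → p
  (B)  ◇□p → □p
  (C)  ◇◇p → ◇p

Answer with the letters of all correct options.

C

(A) ◇□p → p is the dual of axiom B; it is valid on a frame exactly when R is symmetric. Such an R need not be symmetric, so not valid.
(B) ◇□p → □p is the dual of axiom 5; it is valid on a frame exactly when R is euclidean. Such an R need not be euclidean, so not valid.
(C) the dual of axiom 4: valid iff R is transitive. Every such R is transitive — valid.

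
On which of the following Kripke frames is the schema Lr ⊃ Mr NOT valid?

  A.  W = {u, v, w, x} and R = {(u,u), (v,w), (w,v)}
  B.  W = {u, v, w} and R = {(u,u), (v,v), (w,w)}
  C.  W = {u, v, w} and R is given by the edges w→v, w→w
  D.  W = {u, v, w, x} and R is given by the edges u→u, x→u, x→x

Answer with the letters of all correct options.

A, C, D

The schema Lr ⊃ Mr is axiom D; it is valid on a frame iff R is serial.
(A) R is not serial (x has no R-successor), so the schema fails here.
(B) R is serial (every world has an R-successor), so the schema is valid here.
(C) R is not serial (u has no R-successor), so the schema fails here.
(D) R is not serial (v has no R-successor), so the schema fails here.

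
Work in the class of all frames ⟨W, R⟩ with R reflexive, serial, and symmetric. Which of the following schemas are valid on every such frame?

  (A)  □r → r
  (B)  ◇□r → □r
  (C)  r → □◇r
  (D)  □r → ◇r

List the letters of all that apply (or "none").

A, C, D

(A) □r → r (axiom T) characterises the reflexive frames. Every such R is reflexive — valid.
(B) ◇□r → □r (the dual of axiom 5) characterises the euclidean frames. Such an R need not be euclidean — not valid.
(C) r → □◇r is axiom B, which corresponds to symmetry. Every such R is symmetric — valid.
(D) □r → ◇r is axiom D; it is valid on a frame exactly when R is serial. Every such R is serial, so valid.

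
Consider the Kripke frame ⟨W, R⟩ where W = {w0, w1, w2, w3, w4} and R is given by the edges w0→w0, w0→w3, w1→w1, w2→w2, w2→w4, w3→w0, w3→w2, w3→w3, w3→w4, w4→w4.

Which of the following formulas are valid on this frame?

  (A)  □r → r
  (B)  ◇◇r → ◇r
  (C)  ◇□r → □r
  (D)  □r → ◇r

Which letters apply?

R is reflexive: each world relates to itself.
R is not transitive: w0 R w3 and w3 R w2 but not w0 R w2.
R is not euclidean: w2 R w4 and w2 R w2 but not w4 R w2.
R is serial: every world has an R-successor.
(A) □r → r is axiom T; it is valid on a frame exactly when R is reflexive. R is reflexive, so valid.
(B) ◇◇r → ◇r (the dual of axiom 4) characterises the transitive frames. R is not transitive — not valid.
(C) the dual of axiom 5: valid iff R is euclidean. R is not euclidean — not valid.
(D) □r → ◇r (axiom D) characterises the serial frames. R is serial — valid.

A, D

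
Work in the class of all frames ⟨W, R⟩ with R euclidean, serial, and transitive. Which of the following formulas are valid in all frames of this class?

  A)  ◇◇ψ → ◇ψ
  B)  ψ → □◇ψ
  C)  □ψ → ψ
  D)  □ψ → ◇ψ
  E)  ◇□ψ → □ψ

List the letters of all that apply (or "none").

(A) the dual of axiom 4: valid iff R is transitive. Every such R is transitive — valid.
(B) ψ → □◇ψ is axiom B; it is valid on a frame exactly when R is symmetric. Such an R need not be symmetric, so not valid.
(C) □ψ → ψ is axiom T; it is valid on a frame exactly when R is reflexive. Such an R need not be reflexive, so not valid.
(D) □ψ → ◇ψ (axiom D) characterises the serial frames. Every such R is serial — valid.
(E) ◇□ψ → □ψ is the dual of axiom 5; it is valid on a frame exactly when R is euclidean. Every such R is euclidean, so valid.

A, D, E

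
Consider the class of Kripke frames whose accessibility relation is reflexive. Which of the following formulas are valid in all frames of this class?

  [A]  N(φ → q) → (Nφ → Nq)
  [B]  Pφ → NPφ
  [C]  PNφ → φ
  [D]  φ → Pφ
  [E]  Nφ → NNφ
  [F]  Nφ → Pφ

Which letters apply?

A, D, F

A reflexive relation is serial.
(A) N(φ → q) → (Nφ → Nq) is the K axiom; it holds on all frames — valid.
(B) Pφ → NPφ (axiom 5) characterises the euclidean frames. Such an R need not be euclidean — not valid.
(C) the dual of axiom B: valid iff R is symmetric. Such an R need not be symmetric — not valid.
(D) φ → Pφ is the dual of axiom T; it is valid on a frame exactly when R is reflexive. Every such R is reflexive, so valid.
(E) Nφ → NNφ (axiom 4) characterises the transitive frames. Such an R need not be transitive — not valid.
(F) Nφ → Pφ is axiom D, which corresponds to seriality. Every such R is serial — valid.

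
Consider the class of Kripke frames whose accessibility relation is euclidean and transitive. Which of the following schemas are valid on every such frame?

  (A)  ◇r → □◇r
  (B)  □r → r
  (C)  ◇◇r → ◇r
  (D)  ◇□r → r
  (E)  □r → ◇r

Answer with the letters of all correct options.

A, C

(A) ◇r → □◇r (axiom 5) characterises the euclidean frames. Every such R is euclidean — valid.
(B) □r → r is axiom T; it is valid on a frame exactly when R is reflexive. Such an R need not be reflexive, so not valid.
(C) the dual of axiom 4: valid iff R is transitive. Every such R is transitive — valid.
(D) ◇□r → r is the dual of axiom B; it is valid on a frame exactly when R is symmetric. Such an R need not be symmetric, so not valid.
(E) axiom D: valid iff R is serial. Such an R need not be serial — not valid.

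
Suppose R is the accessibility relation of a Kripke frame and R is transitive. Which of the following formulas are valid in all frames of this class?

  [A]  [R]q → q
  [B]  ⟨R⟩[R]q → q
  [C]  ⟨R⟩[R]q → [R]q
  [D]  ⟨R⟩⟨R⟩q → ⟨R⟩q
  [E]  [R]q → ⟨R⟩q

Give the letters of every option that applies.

(A) [R]q → q is axiom T, which corresponds to reflexivity. Such an R need not be reflexive — not valid.
(B) ⟨R⟩[R]q → q (the dual of axiom B) characterises the symmetric frames. Such an R need not be symmetric — not valid.
(C) ⟨R⟩[R]q → [R]q is the dual of axiom 5; it is valid on a frame exactly when R is euclidean. Such an R need not be euclidean, so not valid.
(D) ⟨R⟩⟨R⟩q → ⟨R⟩q is the dual of axiom 4; it is valid on a frame exactly when R is transitive. Every such R is transitive, so valid.
(E) [R]q → ⟨R⟩q (axiom D) characterises the serial frames. Such an R need not be serial — not valid.

D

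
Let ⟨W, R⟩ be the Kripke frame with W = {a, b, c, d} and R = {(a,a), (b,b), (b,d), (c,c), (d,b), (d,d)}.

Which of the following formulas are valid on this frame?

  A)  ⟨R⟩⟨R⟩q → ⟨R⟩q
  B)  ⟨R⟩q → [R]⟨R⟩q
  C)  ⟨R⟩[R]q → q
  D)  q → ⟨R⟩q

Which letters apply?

A, B, C, D

R is reflexive: each world relates to itself.
R is symmetric: every R-edge is matched by its reverse.
R is transitive: R is closed under composition.
R is euclidean: any two R-successors of the same world are R-related.
(A) ⟨R⟩⟨R⟩q → ⟨R⟩q (the dual of axiom 4) characterises the transitive frames. R is transitive — valid.
(B) axiom 5: valid iff R is euclidean. R is euclidean — valid.
(C) ⟨R⟩[R]q → q (the dual of axiom B) characterises the symmetric frames. R is symmetric — valid.
(D) q → ⟨R⟩q is the dual of axiom T; it is valid on a frame exactly when R is reflexive. R is reflexive, so valid.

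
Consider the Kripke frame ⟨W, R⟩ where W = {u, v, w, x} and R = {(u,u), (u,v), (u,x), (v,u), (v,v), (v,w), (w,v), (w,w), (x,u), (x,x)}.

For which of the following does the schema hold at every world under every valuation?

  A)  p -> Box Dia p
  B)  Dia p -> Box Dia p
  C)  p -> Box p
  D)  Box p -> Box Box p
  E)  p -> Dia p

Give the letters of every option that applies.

R is reflexive: each world relates to itself.
R is symmetric: every R-edge is matched by its reverse.
R is not transitive: u R v and v R w but not u R w.
R is not euclidean: u R v and u R x but not v R x.
R is not a subset of the identity: u R v with u ≠ v.
(A) p -> Box Dia p (axiom B) characterises the symmetric frames. R is symmetric — valid.
(B) Dia p -> Box Dia p (axiom 5) characterises the euclidean frames. R is not euclidean — not valid.
(C) p -> Box p is valid only on frames where every R-edge is a self-loop. Here R ⊄ identity — not valid.
(D) Box p -> Box Box p is axiom 4; it is valid on a frame exactly when R is transitive. R is not transitive, so not valid.
(E) p -> Dia p is the dual of axiom T; it is valid on a frame exactly when R is reflexive. R is reflexive, so valid.

A, E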